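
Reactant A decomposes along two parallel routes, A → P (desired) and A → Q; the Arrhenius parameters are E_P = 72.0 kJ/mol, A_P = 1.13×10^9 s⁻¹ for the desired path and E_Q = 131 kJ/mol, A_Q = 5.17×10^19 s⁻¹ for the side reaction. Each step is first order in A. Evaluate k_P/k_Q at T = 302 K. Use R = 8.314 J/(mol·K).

0.351

k_P/k_Q = (A_P/A_Q)·exp[−(E_P−E_Q)/(RT)] = (A_P/A_Q)·exp[(E_Q−E_P)/(RT)].
(E_Q−E_P)/(RT) = (131−72.0)×10³/(8.314×302) = 59000/2511 = 23.50.
k_P/k_Q = (1.13×10^9/5.17×10^19)·exp(23.50) = 2.186×10^-11 × 1.604×10^10 = 0.351.
Since E_P < E_Q, lowering the temperature improves selectivity toward P.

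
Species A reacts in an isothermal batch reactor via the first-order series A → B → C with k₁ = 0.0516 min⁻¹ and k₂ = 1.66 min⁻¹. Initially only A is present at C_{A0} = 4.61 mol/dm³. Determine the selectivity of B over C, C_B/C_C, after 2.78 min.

0.259

For first-order series with pure A initially, C_B(t) = k₁C_{A0}/(k₂−k₁)·(e^(−k₁t) − e^(−k₂t)).
e^(−k₁t) = e^(−0.0516×2.78) = e^(−0.1434) = 0.8664; e^(−k₂t) = e^(−4.615) = 0.009904.
C_B = 0.0516×4.61/(1.66−0.0516) × (0.8664−0.009904) = 0.1479×0.8565 = 0.1267 mol/dm³.
C_A = C_{A0}e^(−k₁t) = 3.994 mol/dm³, so C_C = C_{A0}−C_A−C_B = 0.4894 mol/dm³; C_B/C_C = 0.259.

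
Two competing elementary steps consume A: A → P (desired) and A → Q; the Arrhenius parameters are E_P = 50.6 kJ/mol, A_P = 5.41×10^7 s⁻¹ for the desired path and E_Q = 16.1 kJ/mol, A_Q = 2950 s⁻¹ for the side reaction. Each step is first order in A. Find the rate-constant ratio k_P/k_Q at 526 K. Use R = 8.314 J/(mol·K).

k_P/k_Q = (A_P/A_Q)·exp[−(E_P−E_Q)/(RT)] = (A_P/A_Q)·exp[(E_Q−E_P)/(RT)].
(E_Q−E_P)/(RT) = (16.1−50.6)×10³/(8.314×526) = -34500/4373 = -7.889.
k_P/k_Q = (5.41×10^7/2950)·exp(-7.889) = 18339 × 3.748×10^-4 = 6.87.

6.87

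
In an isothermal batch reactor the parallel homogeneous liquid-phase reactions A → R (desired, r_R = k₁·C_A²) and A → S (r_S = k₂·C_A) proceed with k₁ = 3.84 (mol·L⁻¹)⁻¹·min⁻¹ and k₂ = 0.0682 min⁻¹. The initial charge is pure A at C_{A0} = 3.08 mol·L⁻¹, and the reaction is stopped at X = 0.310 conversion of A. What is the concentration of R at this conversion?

C_A = C_{A0}(1−X) = 2.125 mol·L⁻¹.
Along a PFR/batch, dC_S/dC_A = −r_S/(r_R+r_S) = −k₂/(k₂+k₁·C_A).
Integrating from C_{A0} to C_A: C_S = (0.0682/3.84)·ln[(0.0682+3.84·3.08)/(0.0682+3.84·2.13)] = 0.01776·ln(11.90/8.229) = 0.006545 mol·L⁻¹.
Then C_R = (C_{A0}−C_A) − C_S = 0.9548 − 0.006545 = 0.9483 mol·L⁻¹.

0.948 mol·L⁻¹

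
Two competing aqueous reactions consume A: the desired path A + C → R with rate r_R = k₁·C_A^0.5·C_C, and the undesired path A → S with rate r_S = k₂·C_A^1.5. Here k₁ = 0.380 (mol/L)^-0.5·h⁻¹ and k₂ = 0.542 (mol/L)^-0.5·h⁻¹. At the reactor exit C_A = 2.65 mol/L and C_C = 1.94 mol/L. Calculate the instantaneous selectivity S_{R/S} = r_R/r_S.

0.513

S_{R/S} = r_R/r_S = (k₁·C_A^0.5·C_C)/(k₂·C_A^1.5) = (k₁/k₂)·C_A⁻¹·C_C.
= (0.380×2.650^0.5×1.940) / (0.542×2.650^1.5) = 1.200/2.338 = 0.513.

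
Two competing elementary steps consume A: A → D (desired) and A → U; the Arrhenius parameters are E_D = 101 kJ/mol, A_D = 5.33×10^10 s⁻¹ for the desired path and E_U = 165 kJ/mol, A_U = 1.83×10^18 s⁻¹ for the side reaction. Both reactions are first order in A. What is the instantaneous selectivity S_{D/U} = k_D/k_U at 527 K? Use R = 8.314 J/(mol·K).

Since both paths have the same order in A, the concentration cancels and S_{D/U} = k_D/k_U = (A_D/A_U)·exp[(E_U−E_D)/(RT)].
(E_U−E_D)/(RT) = (165−101)×10³/(8.314×527) = 64000/4381 = 14.61.
k_D/k_U = (5.33×10^10/1.83×10^18)·exp(14.61) = 2.913×10^-8 × 2.207×10^6 = 0.0643.
Since E_D < E_U, lowering the temperature improves selectivity toward D.

0.0643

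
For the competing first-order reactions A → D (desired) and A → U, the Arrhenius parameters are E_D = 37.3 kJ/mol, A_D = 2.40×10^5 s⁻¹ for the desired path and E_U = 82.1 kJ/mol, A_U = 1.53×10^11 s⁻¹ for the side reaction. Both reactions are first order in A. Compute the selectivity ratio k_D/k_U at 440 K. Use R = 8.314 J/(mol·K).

0.327

k_D/k_U = (A_D/A_U)·exp[−(E_D−E_U)/(RT)] = (A_D/A_U)·exp[(E_U−E_D)/(RT)].
(E_U−E_D)/(RT) = (82.1−37.3)×10³/(8.314×440) = 44800/3658 = 12.25.
k_D/k_U = (2.40×10^5/1.53×10^11)·exp(12.25) = 1.569×10^-6 × 2.083×10^5 = 0.327.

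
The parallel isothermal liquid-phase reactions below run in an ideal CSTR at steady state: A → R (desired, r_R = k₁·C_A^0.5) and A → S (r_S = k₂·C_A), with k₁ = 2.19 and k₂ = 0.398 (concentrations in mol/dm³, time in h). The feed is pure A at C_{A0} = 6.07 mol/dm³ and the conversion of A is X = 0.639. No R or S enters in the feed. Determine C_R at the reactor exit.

3.06 mol/dm³

Exit C_A = C_{A0}(1−X) = 6.07×0.361 = 2.191 mol/dm³.
A CSTR operates uniformly at the exit composition, giving r_R = 3.242 and r_S = 0.8721 (each k·C_A^n at C_A = 2.191).
Fraction of consumed A going to R: r_R/(r_R+r_S) = 0.7880.
C_R = 0.7880·C_{A0}·X = 0.7880×6.07×0.639 = 3.06 mol/dm³.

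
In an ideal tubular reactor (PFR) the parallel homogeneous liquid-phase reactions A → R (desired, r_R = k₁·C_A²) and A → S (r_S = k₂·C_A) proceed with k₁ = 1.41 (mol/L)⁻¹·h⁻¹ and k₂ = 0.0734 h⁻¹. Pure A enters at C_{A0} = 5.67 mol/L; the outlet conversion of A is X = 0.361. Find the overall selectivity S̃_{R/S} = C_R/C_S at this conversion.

87.8

C_A = C_{A0}(1−X) = 3.623 mol/L.
Along a PFR/batch, dC_S/dC_A = −r_S/(r_R+r_S) = −k₂/(k₂+k₁·C_A).
Integrating from C_{A0} to C_A: C_S = (0.0734/1.41)·ln[(0.0734+1.41·5.67)/(0.0734+1.41·3.62)] = 0.05206·ln(8.068/5.182) = 0.02305 mol/L.
Then C_R = (C_{A0}−C_A) − C_S = 2.047 − 0.02305 = 2.024 mol/L.
S̃_{R/S} = C_R/C_S = 2.024/0.02305 = 87.8.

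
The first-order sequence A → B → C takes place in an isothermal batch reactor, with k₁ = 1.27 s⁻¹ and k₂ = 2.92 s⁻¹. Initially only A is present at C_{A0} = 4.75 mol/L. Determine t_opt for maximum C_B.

For first-order series the maximum of C_B occurs at t_opt = ln(k₂/k₁)/(k₂−k₁).
= ln(2.92/1.27)/(2.92−1.27) = ln(2.299)/1.650 = 0.8326/1.650 = 0.505 s.

0.505 s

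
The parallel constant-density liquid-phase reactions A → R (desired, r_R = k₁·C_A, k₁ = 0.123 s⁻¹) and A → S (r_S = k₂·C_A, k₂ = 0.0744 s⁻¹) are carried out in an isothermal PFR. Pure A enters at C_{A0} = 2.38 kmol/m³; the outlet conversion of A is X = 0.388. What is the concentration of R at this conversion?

C_A = C_{A0}(1−X) = 1.457 kmol/m³.
Both paths are first order in A, so the instantaneous fraction to R is constant: dC_R/d(−C_A) = k₁/(k₁+k₂) = 0.6231.
C_R = 0.6231·(C_{A0}−C_A) = 0.6231×0.9234 = 0.575 kmol/m³.

0.575 kmol/m³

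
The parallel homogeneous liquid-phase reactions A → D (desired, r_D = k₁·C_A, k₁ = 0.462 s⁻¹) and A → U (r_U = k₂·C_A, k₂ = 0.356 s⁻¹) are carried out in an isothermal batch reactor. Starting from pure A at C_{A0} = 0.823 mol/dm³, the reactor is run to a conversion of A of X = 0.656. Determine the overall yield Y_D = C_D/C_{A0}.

C_A = C_{A0}(1−X) = 0.2831 mol/dm³.
Both paths are first order in A, so the instantaneous fraction to D is constant: dC_D/d(−C_A) = k₁/(k₁+k₂) = 0.5648.
C_D = 0.5648·(C_{A0}−C_A) = 0.5648×0.5399 = 0.305 mol/dm³.
Y_D = C_D/C_{A0} = 0.3049/0.823 = 0.371.

0.371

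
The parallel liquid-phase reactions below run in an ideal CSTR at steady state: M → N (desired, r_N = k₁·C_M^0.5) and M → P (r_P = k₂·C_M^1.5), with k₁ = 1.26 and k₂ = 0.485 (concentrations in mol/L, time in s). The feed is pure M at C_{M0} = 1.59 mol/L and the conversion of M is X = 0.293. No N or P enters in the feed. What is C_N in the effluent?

Exit C_M = C_{M0}(1−X) = 1.59×0.707 = 1.124 mol/L.
Rates in a CSTR are evaluated at the outlet concentration: r_N = 1.26×1.124^0.5 = 1.336, r_P = 0.485×1.124^1.5 = 0.5781.
Fraction of consumed M going to N: r_N/(r_N+r_P) = 0.6980.
C_N = 0.6980·C_{M0}·X = 0.6980×1.59×0.293 = 0.325 mol/L.

0.325 mol/L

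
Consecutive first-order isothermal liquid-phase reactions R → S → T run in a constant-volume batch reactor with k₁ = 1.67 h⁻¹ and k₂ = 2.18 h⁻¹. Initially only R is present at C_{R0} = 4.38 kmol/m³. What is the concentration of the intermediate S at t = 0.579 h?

1.39 kmol/m³

For first-order series with pure R initially, C_S(t) = k₁C_{R0}/(k₂−k₁)·(e^(−k₁t) − e^(−k₂t)).
e^(−k₁t) = e^(−1.67×0.579) = e^(−0.9669) = 0.3802; e^(−k₂t) = e^(−1.262) = 0.2830.
C_S = 1.67×4.38/(2.18−1.67) × (0.3802−0.2830) = 14.34×0.09722 = 1.394 kmol/m³.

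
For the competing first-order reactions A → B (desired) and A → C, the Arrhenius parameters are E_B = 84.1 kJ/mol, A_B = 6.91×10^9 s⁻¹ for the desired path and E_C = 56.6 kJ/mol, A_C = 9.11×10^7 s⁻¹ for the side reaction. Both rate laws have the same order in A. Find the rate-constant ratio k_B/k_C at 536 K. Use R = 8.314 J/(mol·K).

k_B/k_C = (A_B/A_C)·exp[−(E_B−E_C)/(RT)] = (A_B/A_C)·exp[(E_C−E_B)/(RT)].
(E_C−E_B)/(RT) = (56.6−84.1)×10³/(8.314×536) = -27500/4456 = -6.171.
k_B/k_C = (6.91×10^9/9.11×10^7)·exp(-6.171) = 75.85 × 0.002089 = 0.158.

0.158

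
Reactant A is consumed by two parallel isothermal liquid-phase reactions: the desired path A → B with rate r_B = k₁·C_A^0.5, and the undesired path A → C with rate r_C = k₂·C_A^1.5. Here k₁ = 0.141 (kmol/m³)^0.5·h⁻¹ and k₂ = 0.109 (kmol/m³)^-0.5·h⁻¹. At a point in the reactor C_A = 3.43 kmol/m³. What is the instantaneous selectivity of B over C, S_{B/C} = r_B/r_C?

S_{B/C} = r_B/r_C = (k₁·C_A^0.5)/(k₂·C_A^1.5) = (k₁/k₂)·C_A⁻¹.
= (0.141×3.430^0.5) / (0.109×3.430^1.5) = 0.2611/0.6924 = 0.377.

0.377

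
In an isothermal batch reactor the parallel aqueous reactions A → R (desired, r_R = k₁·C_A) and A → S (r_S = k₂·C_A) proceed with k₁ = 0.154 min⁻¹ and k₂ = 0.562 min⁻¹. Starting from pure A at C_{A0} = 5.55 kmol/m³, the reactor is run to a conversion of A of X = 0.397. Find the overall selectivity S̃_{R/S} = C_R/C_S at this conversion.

0.274

C_A = C_{A0}(1−X) = 3.347 kmol/m³.
Both paths are first order in A, so the instantaneous fraction to R is constant: dC_R/d(−C_A) = k₁/(k₁+k₂) = 0.2151.
C_R = 0.2151·(C_{A0}−C_A) = 0.2151×2.203 = 0.474 kmol/m³.
C_S = (C_{A0}−C_A)−C_R = 1.729 kmol/m³; S̃_{R/S} = 0.4739/1.729 = 0.274.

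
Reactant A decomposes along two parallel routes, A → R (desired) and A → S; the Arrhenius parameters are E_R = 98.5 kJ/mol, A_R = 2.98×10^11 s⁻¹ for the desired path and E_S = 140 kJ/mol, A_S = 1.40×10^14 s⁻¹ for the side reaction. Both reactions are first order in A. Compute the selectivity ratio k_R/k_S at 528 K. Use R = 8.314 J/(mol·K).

27.2

k_R/k_S = (A_R/A_S)·exp[−(E_R−E_S)/(RT)] = (A_R/A_S)·exp[(E_S−E_R)/(RT)].
(E_S−E_R)/(RT) = (140−98.5)×10³/(8.314×528) = 41500/4390 = 9.454.
k_R/k_S = (2.98×10^11/1.40×10^14)·exp(9.454) = 0.002129 × 12756 = 27.2.
Since E_R < E_S, lowering the temperature improves selectivity toward R.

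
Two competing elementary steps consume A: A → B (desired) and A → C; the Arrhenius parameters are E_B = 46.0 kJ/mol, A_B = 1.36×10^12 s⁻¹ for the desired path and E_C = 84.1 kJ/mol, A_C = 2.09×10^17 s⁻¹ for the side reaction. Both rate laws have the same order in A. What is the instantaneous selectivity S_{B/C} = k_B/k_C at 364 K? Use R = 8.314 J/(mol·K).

1.91

With equal orders, S_{B/C} = k_B/k_C = (A_B/A_C)·exp[(E_C−E_B)/(RT)].
(E_C−E_B)/(RT) = (84.1−46.0)×10³/(8.314×364) = 38100/3026 = 12.59.
k_B/k_C = (1.36×10^12/2.09×10^17)·exp(12.59) = 6.507×10^-6 × 2.935×10^5 = 1.91.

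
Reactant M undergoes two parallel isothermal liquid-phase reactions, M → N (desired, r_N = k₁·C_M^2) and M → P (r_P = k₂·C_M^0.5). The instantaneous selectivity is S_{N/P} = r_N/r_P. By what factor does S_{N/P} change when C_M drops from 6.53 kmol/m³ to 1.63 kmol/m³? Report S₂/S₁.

0.125

S_{N/P} = (k₁/k₂)·C_M^1.5, so S₂/S₁ = (C_{M,2}/C_{M,1})^1.5.
= (1.63/6.53)^1.5 = (0.2496)^1.5 = 0.125.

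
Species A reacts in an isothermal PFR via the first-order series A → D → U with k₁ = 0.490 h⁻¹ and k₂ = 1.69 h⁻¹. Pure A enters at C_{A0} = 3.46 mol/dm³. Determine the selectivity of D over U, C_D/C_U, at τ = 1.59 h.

The intermediate concentration in a first-order A→B→C sequence is C_D = k₁C_{A0}(e^(−k₁τ) − e^(−k₂τ))/(k₂−k₁).
e^(−k₁τ) = e^(−0.490×1.59) = e^(−0.7791) = 0.4588; e^(−k₂τ) = e^(−2.687) = 0.06808.
C_D = 0.490×3.46/(1.69−0.490) × (0.4588−0.06808) = 1.413×0.3907 = 0.5521 mol/dm³.
C_A = C_{A0}e^(−k₁τ) = 1.588 mol/dm³, so C_U = C_{A0}−C_A−C_D = 1.320 mol/dm³; C_D/C_U = 0.418.

0.418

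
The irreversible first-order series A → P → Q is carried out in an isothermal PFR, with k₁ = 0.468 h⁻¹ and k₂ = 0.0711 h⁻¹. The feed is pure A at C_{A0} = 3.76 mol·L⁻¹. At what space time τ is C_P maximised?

Setting dC_P/dτ = 0 gives τ_opt = ln(k₂/k₁)/(k₂−k₁).
= ln(0.0711/0.468)/(0.0711−0.468) = ln(0.1519)/-0.3969 = -1.884/-0.3969 = 4.75 h.

4.75 h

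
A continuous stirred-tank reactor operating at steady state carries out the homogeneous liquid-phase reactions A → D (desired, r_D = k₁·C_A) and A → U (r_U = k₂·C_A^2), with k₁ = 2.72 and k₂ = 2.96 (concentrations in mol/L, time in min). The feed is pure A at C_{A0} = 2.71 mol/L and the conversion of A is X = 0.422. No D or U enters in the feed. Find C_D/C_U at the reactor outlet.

Exit C_A = C_{A0}(1−X) = 2.71×0.578 = 1.566 mol/L.
In a CSTR the entire volume is at exit conditions, so r_D = 2.72×1.566 = 4.261 and r_U = 2.96×1.566^2 = 7.262.
Overall selectivity = C_D/C_U = r_Dτ/(r_Uτ) = r_D/r_U = 0.587.

0.587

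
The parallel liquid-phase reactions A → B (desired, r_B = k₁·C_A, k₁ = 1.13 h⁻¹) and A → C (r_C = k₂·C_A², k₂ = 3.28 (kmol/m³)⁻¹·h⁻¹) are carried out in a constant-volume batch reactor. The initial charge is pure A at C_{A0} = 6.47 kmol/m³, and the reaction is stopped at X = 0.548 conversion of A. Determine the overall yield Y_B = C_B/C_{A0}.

C_A = C_{A0}(1−X) = 2.924 kmol/m³.
Along a PFR/batch, dC_B/dC_A = −r_B/(r_B+r_C) = −k₁/(k₁+k₂·C_A).
Integrating from C_{A0} to C_A: C_B = (1.13/3.28)·ln[(1.13+3.28·6.47)/(1.13+3.28·2.92)] = 0.3445·ln(22.35/10.72) = 0.2531 kmol/m³.
Y_B = C_B/C_{A0} = 0.2531/6.47 = 0.0391.

0.0391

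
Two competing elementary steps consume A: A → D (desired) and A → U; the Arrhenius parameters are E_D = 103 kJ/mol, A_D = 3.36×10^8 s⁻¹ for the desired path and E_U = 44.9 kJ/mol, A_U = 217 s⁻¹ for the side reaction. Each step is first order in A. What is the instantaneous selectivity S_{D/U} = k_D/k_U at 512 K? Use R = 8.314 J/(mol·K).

Since both paths have the same order in A, the concentration cancels and S_{D/U} = k_D/k_U = (A_D/A_U)·exp[(E_U−E_D)/(RT)].
(E_U−E_D)/(RT) = (44.9−103)×10³/(8.314×512) = -58100/4257 = -13.65.
k_D/k_U = (3.36×10^8/217)·exp(-13.65) = 1.548×10^6 × 1.181×10^-6 = 1.83.

1.83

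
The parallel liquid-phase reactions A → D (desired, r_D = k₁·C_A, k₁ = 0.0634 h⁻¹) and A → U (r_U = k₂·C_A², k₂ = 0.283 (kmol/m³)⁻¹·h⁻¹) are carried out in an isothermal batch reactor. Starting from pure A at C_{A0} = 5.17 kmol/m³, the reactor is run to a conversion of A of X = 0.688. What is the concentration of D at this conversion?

C_A = C_{A0}(1−X) = 1.613 kmol/m³.
Along a PFR/batch, dC_D/dC_A = −r_D/(r_D+r_U) = −k₁/(k₁+k₂·C_A).
Integrating from C_{A0} to C_A: C_D = (0.0634/0.283)·ln[(0.0634+0.283·5.17)/(0.0634+0.283·1.61)] = 0.2240·ln(1.527/0.5199) = 0.2413 kmol/m³.

0.241 kmol/m³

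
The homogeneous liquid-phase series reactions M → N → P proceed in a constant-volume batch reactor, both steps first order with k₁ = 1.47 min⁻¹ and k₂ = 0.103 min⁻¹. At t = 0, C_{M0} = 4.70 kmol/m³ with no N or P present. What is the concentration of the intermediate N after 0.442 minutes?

The intermediate concentration in a first-order A→B→C sequence is C_N = k₁C_{M0}(e^(−k₁t) − e^(−k₂t))/(k₂−k₁).
e^(−k₁t) = e^(−1.47×0.442) = e^(−0.6497) = 0.5222; e^(−k₂t) = e^(−0.04553) = 0.9555.
C_N = 1.47×4.70/(0.103−1.47) × (0.5222−0.9555) = (-5.054)×(-0.4333) = 2.190 kmol/m³.

2.19 kmol/m³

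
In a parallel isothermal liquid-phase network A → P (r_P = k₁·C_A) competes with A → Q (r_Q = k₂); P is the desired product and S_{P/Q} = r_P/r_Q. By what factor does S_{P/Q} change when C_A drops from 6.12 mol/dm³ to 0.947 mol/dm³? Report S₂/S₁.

0.155

S_{P/Q} = (k₁/k₂)·C_A, so S₂/S₁ = (C_{A,2}/C_{A,1}).
= 0.947/6.12 = 0.155.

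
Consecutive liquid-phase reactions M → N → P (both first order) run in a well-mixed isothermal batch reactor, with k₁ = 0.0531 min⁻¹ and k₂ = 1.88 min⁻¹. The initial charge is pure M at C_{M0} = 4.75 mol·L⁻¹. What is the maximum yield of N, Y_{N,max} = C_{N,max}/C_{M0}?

Evaluating C_N at t_opt = ln(k₂/k₁)/(k₂−k₁) gives C_{N,max}/C_{M0} = (k₁/k₂)^[k₂/(k₂−k₁)].
= (0.0531/1.88)^(1.88/(1.88−0.0531)) = (0.02824)^(1.029) = 0.02546.

0.0255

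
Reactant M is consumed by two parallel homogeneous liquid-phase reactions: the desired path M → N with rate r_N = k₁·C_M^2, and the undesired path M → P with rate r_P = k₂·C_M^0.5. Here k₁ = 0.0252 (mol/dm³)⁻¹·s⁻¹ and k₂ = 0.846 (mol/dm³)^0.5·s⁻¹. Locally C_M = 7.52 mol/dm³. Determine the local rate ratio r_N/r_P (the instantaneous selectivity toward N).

S_{N/P} = r_N/r_P = (k₁·C_M^2)/(k₂·C_M^0.5) = (k₁/k₂)·C_M^1.5.
= (0.0252×7.520^2) / (0.846×7.520^0.5) = 1.425/2.320 = 0.614.
Since the desired path is higher order in M, keeping C_M high (PFR or concentrated feed) favours N.

0.614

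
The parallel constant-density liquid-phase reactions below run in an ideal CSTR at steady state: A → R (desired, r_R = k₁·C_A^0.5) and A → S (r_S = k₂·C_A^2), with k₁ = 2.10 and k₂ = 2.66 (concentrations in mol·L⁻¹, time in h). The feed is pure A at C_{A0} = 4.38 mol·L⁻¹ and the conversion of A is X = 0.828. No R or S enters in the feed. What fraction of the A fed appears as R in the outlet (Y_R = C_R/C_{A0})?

Exit C_A = C_{A0}(1−X) = 4.38×0.172 = 0.7534 mol·L⁻¹.
Rates in a CSTR are evaluated at the outlet concentration: r_R = 2.10×0.7534^0.5 = 1.823, r_S = 2.66×0.7534^2 = 1.510.
Fraction of consumed A going to R: r_R/(r_R+r_S) = 0.5470.
C_R = 0.5470·C_{A0}·X = 0.5470×4.38×0.828 = 1.98 mol·L⁻¹; Y_R = C_R/C_{A0} = 0.453.

0.453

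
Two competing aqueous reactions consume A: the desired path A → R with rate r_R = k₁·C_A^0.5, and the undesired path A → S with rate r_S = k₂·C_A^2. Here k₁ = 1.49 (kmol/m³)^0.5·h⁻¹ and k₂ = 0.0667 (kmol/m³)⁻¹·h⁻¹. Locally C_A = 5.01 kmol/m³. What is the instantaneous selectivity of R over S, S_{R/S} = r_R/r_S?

S_{R/S} = r_R/r_S = (k₁·C_A^0.5)/(k₂·C_A^2) = (k₁/k₂)·C_A^-1.5.
= (1.49×5.010^0.5) / (0.0667×5.010^2) = 3.335/1.674 = 1.99.

1.99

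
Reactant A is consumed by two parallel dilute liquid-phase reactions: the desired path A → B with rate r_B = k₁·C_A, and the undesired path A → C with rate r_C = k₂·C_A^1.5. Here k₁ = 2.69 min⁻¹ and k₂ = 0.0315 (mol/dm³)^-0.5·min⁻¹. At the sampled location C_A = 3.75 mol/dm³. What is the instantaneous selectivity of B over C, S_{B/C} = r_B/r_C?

44.1

S_{B/C} = r_B/r_C = (k₁·C_A)/(k₂·C_A^1.5) = (k₁/k₂)·C_A^-0.5.
= (2.69×3.750) / (0.0315×3.750^1.5) = 10.09/0.2287 = 44.1.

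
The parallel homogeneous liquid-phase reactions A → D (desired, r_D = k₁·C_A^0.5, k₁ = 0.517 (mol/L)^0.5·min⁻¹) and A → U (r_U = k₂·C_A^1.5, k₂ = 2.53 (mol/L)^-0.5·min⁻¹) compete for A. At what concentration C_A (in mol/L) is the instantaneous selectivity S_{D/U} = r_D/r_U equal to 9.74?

0.0210 mol/L

S_{D/U} = (k₁/k₂)·C_A⁻¹ ⇒ C_A = (S·k₂/k₁)^(-1).
= (9.74×2.53/0.517)^(-1) = (47.66)^(-1) = 0.0210 mol/L.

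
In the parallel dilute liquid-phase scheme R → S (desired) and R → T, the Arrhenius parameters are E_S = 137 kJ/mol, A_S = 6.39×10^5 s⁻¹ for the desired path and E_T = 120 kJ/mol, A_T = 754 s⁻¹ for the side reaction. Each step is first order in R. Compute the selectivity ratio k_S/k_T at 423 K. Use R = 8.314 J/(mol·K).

6.74

k_S/k_T = (A_S/A_T)·exp[−(E_S−E_T)/(RT)] = (A_S/A_T)·exp[(E_T−E_S)/(RT)].
(E_T−E_S)/(RT) = (120−137)×10³/(8.314×423) = -17000/3517 = -4.834.
k_S/k_T = (6.39×10^5/754)·exp(-4.834) = 847.5 × 0.007955 = 6.74.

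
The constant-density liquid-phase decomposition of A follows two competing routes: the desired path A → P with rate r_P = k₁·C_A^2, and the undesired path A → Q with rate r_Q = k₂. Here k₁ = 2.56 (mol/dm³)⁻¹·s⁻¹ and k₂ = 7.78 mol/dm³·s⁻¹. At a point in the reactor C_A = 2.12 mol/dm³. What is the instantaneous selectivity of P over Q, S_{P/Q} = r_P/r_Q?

1.48

S_{P/Q} = r_P/r_Q = (k₁·C_A^2)/(k₂) = (k₁/k₂)·C_A^2.
= (2.56×2.120^2) / (7.78) = 11.51/7.780 = 1.48.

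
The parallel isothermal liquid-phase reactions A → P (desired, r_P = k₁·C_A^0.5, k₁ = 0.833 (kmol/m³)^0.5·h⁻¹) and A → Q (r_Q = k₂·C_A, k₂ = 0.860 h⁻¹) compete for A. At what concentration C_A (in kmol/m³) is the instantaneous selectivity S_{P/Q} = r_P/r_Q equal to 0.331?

8.56 kmol/m³

S_{P/Q} = (k₁/k₂)·C_A^-0.5 ⇒ C_A = (S·k₂/k₁)^(-2).
= (0.331×0.860/0.833)^(-2) = (0.3417)^(-2) = 8.56 kmol/m³.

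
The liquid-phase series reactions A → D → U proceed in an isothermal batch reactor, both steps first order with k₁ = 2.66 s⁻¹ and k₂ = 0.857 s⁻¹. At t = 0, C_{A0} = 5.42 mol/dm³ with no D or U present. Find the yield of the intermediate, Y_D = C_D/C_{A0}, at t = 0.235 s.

For first-order series with pure A initially, C_D(t) = k₁C_{A0}/(k₂−k₁)·(e^(−k₁t) − e^(−k₂t)).
e^(−k₁t) = e^(−2.66×0.235) = e^(−0.6251) = 0.5352; e^(−k₂t) = e^(−0.2014) = 0.8176.
C_D = 2.66×5.42/(0.857−2.66) × (0.5352−0.8176) = (-7.996)×(-0.2824) = 2.258 mol/dm³.
Y_D = C_D/C_{A0} = 2.258/5.42 = 0.417.

0.417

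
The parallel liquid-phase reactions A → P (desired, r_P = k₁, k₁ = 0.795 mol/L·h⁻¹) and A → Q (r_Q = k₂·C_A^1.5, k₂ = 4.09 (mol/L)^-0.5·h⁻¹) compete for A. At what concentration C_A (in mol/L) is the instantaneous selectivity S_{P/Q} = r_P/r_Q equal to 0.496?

0.536 mol/L

S_{P/Q} = (k₁/k₂)·C_A^-1.5 ⇒ C_A = (S·k₂/k₁)^(1/(-1.5)).
= (0.496×4.09/0.795)^(-0.6667) = (2.552)^(-0.6667) = 0.536 mol/L.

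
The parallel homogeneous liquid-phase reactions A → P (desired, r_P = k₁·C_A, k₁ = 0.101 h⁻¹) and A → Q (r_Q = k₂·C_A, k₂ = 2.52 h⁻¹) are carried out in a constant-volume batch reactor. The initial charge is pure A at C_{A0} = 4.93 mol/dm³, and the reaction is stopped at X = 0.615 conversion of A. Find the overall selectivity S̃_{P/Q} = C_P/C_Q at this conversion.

0.0401

C_A = C_{A0}(1−X) = 1.898 mol/dm³.
Both paths are first order in A, so the instantaneous fraction to P is constant: dC_P/d(−C_A) = k₁/(k₁+k₂) = 0.03853.
C_P = 0.03853·(C_{A0}−C_A) = 0.03853×3.032 = 0.117 mol/dm³.
C_Q = (C_{A0}−C_A)−C_P = 2.915 mol/dm³; S̃_{P/Q} = 0.1168/2.915 = 0.0401.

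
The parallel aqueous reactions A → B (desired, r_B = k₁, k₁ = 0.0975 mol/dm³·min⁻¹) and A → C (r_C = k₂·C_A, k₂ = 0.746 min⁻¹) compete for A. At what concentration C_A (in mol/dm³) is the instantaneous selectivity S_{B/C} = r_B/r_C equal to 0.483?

S_{B/C} = (k₁/k₂)·C_A⁻¹ ⇒ C_A = (S·k₂/k₁)^(-1).
= (0.483×0.746/0.0975)^(-1) = (3.696)^(-1) = 0.271 mol/dm³.

0.271 mol/dm³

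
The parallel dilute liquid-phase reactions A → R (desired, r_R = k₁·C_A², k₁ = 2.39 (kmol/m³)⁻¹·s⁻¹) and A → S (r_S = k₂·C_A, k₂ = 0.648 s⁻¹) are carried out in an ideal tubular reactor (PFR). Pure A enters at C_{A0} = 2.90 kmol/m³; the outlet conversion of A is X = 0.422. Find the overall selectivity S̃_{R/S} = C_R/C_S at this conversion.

8.26

C_A = C_{A0}(1−X) = 1.676 kmol/m³.
Along a PFR/batch, dC_S/dC_A = −r_S/(r_R+r_S) = −k₂/(k₂+k₁·C_A).
Integrating from C_{A0} to C_A: C_S = (0.648/2.39)·ln[(0.648+2.39·2.90)/(0.648+2.39·1.68)] = 0.2711·ln(7.579/4.654) = 0.1322 kmol/m³.
Then C_R = (C_{A0}−C_A) − C_S = 1.224 − 0.1322 = 1.092 kmol/m³.
S̃_{R/S} = C_R/C_S = 1.092/0.1322 = 8.26.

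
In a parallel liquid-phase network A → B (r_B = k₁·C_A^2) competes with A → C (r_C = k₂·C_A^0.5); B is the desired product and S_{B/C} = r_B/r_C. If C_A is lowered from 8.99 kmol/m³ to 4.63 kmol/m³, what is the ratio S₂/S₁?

S_{B/C} = (k₁/k₂)·C_A^1.5, so S₂/S₁ = (C_{A,2}/C_{A,1})^1.5.
= (4.63/8.99)^1.5 = (0.5150)^1.5 = 0.370.

0.370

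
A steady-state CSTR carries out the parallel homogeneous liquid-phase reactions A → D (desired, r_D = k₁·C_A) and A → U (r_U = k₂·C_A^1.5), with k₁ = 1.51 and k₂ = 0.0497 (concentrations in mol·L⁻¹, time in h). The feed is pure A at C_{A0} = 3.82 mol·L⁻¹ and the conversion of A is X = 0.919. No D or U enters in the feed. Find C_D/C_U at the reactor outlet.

54.6

Exit C_A = C_{A0}(1−X) = 3.82×0.0810 = 0.3094 mol·L⁻¹.
A CSTR operates uniformly at the exit composition, giving r_D = 0.4672 and r_U = 0.008554 (each k·C_A^n at C_A = 0.3094).
Overall selectivity = C_D/C_U = r_Dτ/(r_Uτ) = r_D/r_U = 54.6.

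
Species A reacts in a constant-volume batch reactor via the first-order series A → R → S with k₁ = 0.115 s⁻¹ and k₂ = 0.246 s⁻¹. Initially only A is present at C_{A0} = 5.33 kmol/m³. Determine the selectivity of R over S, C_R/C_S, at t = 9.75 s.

The intermediate concentration in a first-order A→B→C sequence is C_R = k₁C_{A0}(e^(−k₁t) − e^(−k₂t))/(k₂−k₁).
e^(−k₁t) = e^(−0.115×9.75) = e^(−1.121) = 0.3259; e^(−k₂t) = e^(−2.398) = 0.09085.
C_R = 0.115×5.33/(0.246−0.115) × (0.3259−0.09085) = 4.679×0.2350 = 1.100 kmol/m³.
C_A = C_{A0}e^(−k₁t) = 1.737 kmol/m³, so C_S = C_{A0}−C_A−C_R = 2.493 kmol/m³; C_R/C_S = 0.441.

0.441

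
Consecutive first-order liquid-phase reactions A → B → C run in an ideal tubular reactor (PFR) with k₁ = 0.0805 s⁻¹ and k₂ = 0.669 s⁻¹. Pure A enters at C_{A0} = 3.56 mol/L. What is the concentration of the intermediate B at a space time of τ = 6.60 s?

The intermediate concentration in a first-order A→B→C sequence is C_B = k₁C_{A0}(e^(−k₁τ) − e^(−k₂τ))/(k₂−k₁).
e^(−k₁τ) = e^(−0.0805×6.60) = e^(−0.5313) = 0.5878; e^(−k₂τ) = e^(−4.415) = 0.01209.
C_B = 0.0805×3.56/(0.669−0.0805) × (0.5878−0.01209) = 0.4870×0.5758 = 0.2804 mol/L.

0.280 mol/L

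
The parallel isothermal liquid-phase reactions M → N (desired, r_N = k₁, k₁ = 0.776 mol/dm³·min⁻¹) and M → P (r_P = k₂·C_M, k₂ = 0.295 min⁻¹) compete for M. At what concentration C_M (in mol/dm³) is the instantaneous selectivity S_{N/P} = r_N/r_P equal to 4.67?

S_{N/P} = (k₁/k₂)·C_M⁻¹ ⇒ C_M = (S·k₂/k₁)^(-1).
= (4.67×0.295/0.776)^(-1) = (1.775)^(-1) = 0.563 mol/dm³.

0.563 mol/dm³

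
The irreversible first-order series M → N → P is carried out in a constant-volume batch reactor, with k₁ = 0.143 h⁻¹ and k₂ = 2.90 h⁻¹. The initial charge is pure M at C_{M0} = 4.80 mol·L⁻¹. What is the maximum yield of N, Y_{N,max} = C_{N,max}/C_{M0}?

0.0422

At the optimum, C_{N,max}/C_{M0} = (k₁/k₂)^[k₂/(k₂−k₁)].
= (0.143/2.90)^(2.90/(2.90−0.143)) = (0.04931)^(1.052) = 0.04218.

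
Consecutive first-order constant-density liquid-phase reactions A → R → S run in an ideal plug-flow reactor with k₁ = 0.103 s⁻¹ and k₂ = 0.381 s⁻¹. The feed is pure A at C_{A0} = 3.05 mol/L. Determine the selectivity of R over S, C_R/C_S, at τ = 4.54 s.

The intermediate concentration in a first-order A→B→C sequence is C_R = k₁C_{A0}(e^(−k₁τ) − e^(−k₂τ))/(k₂−k₁).
e^(−k₁τ) = e^(−0.103×4.54) = e^(−0.4676) = 0.6265; e^(−k₂τ) = e^(−1.730) = 0.1773.
C_R = 0.103×3.05/(0.381−0.103) × (0.6265−0.1773) = 1.130×0.4492 = 0.5076 mol/L.
C_A = C_{A0}e^(−k₁τ) = 1.911 mol/L, so C_S = C_{A0}−C_A−C_R = 0.6316 mol/L; C_R/C_S = 0.804.

0.804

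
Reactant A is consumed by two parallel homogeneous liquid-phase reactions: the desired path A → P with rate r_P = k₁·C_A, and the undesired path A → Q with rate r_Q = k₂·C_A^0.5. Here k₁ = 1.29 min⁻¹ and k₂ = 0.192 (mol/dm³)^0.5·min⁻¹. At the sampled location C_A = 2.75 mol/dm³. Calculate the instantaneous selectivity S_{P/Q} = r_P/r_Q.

11.1

S_{P/Q} = r_P/r_Q = (k₁·C_A)/(k₂·C_A^0.5) = (k₁/k₂)·C_A^0.5.
= (1.29×2.750) / (0.192×2.750^0.5) = 3.548/0.3184 = 11.1.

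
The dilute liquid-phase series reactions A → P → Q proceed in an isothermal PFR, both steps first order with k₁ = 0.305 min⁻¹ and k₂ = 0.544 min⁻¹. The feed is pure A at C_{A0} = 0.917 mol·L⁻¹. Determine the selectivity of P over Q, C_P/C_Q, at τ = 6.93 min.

0.165

For first-order series with pure A initially, C_P(τ) = k₁C_{A0}/(k₂−k₁)·(e^(−k₁τ) − e^(−k₂τ)).
e^(−k₁τ) = e^(−0.305×6.93) = e^(−2.114) = 0.1208; e^(−k₂τ) = e^(−3.770) = 0.02305.
C_P = 0.305×0.917/(0.544−0.305) × (0.1208−0.02305) = 1.170×0.09774 = 0.1144 mol·L⁻¹.
C_A = C_{A0}e^(−k₁τ) = 0.1108 mol·L⁻¹, so C_Q = C_{A0}−C_A−C_P = 0.6918 mol·L⁻¹; C_P/C_Q = 0.165.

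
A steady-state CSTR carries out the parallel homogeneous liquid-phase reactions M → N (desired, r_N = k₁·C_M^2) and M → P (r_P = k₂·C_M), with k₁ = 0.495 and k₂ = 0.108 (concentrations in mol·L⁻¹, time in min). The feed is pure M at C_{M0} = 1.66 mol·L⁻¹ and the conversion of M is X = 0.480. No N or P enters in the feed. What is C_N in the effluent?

Exit C_M = C_{M0}(1−X) = 1.66×0.520 = 0.8632 mol·L⁻¹.
Rates in a CSTR are evaluated at the outlet concentration: r_N = 0.495×0.8632^2 = 0.3688, r_P = 0.108×0.8632 = 0.09323.
Fraction of consumed M going to N: r_N/(r_N+r_P) = 0.7982.
C_N = 0.7982·C_{M0}·X = 0.7982×1.66×0.480 = 0.636 mol·L⁻¹.

0.636 mol·L⁻¹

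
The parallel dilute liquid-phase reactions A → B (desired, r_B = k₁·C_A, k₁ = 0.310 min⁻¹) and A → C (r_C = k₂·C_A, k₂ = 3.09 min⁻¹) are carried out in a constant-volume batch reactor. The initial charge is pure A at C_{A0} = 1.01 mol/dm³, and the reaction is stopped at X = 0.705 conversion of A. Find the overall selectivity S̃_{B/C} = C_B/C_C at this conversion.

0.100

C_A = C_{A0}(1−X) = 0.2980 mol/dm³.
Both paths are first order in A, so the instantaneous fraction to B is constant: dC_B/d(−C_A) = k₁/(k₁+k₂) = 0.09118.
C_B = 0.09118·(C_{A0}−C_A) = 0.09118×0.7120 = 0.0649 mol/dm³.
C_C = (C_{A0}−C_A)−C_B = 0.6471 mol/dm³; S̃_{B/C} = 0.06492/0.6471 = 0.100.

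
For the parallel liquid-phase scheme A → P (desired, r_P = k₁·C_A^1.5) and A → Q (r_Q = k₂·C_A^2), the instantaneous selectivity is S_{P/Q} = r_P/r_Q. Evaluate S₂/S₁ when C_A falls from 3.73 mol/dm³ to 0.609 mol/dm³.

S_{P/Q} = (k₁/k₂)·C_A^-0.5, so S₂/S₁ = (C_{A,2}/C_{A,1})^-0.5.
= (0.609/3.73)^(-0.5) = (0.1633)^(-0.5) = 2.47.

2.47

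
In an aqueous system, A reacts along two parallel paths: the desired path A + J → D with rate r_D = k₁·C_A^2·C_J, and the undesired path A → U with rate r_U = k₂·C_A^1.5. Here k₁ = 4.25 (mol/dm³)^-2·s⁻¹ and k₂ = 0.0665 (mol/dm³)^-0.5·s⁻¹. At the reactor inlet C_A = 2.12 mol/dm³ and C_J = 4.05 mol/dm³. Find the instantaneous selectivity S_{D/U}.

S_{D/U} = r_D/r_U = (k₁·C_A^2·C_J)/(k₂·C_A^1.5) = (k₁/k₂)·C_A^0.5·C_J.
= (4.25×2.120^2×4.050) / (0.0665×2.120^1.5) = 77.36/0.2053 = 377.
Since the desired path is higher order in A, keeping C_A high (PFR or concentrated feed) favours D.

377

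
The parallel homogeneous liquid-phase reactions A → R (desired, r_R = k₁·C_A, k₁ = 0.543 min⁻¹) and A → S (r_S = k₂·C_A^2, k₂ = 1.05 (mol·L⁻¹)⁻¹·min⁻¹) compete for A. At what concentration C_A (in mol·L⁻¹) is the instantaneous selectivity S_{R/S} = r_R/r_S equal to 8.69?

S_{R/S} = (k₁/k₂)·C_A⁻¹ ⇒ C_A = (S·k₂/k₁)^(-1).
= (8.69×1.05/0.543)^(-1) = (16.80)^(-1) = 0.0595 mol·L⁻¹.

0.0595 mol·L⁻¹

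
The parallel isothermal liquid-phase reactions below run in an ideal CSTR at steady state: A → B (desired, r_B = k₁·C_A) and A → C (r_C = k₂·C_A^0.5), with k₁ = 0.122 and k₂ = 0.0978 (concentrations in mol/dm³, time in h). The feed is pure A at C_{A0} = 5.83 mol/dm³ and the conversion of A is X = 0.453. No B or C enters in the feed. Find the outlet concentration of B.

1.82 mol/dm³

Exit C_A = C_{A0}(1−X) = 5.83×0.547 = 3.189 mol/dm³.
Rates in a CSTR are evaluated at the outlet concentration: r_B = 0.122×3.189 = 0.3891, r_C = 0.0978×3.189^0.5 = 0.1746.
Fraction of consumed A going to B: r_B/(r_B+r_C) = 0.6902.
C_B = 0.6902·C_{A0}·X = 0.6902×5.83×0.453 = 1.82 mol/dm³.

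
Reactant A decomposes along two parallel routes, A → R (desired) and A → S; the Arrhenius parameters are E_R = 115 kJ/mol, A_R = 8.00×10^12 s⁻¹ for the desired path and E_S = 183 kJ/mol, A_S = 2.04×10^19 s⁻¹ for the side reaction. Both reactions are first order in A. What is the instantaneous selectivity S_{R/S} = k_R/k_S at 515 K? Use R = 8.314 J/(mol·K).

3.10

k_R/k_S = (A_R/A_S)·exp[−(E_R−E_S)/(RT)] = (A_R/A_S)·exp[(E_S−E_R)/(RT)].
(E_S−E_R)/(RT) = (183−115)×10³/(8.314×515) = 68000/4282 = 15.88.
k_R/k_S = (8.00×10^12/2.04×10^19)·exp(15.88) = 3.922×10^-7 × 7.893×10^6 = 3.10.
Since E_R < E_S, lowering the temperature improves selectivity toward R.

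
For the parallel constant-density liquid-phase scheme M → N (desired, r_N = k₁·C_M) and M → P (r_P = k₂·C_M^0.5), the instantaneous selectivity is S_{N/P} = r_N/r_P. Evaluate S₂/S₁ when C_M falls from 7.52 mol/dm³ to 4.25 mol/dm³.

0.752

S_{N/P} = (k₁/k₂)·C_M^0.5, so S₂/S₁ = (C_{M,2}/C_{M,1})^0.5.
= (4.25/7.52)^0.5 = (0.5652)^0.5 = 0.752.
Selectivity toward N falls as C_M falls — high-concentration operation is favoured.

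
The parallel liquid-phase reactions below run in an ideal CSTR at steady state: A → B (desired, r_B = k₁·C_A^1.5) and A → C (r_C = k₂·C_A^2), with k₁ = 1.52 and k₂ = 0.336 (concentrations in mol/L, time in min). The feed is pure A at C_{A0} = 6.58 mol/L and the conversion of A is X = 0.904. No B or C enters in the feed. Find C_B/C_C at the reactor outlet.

5.69

Exit C_A = C_{A0}(1−X) = 6.58×0.0960 = 0.6317 mol/L.
A CSTR operates uniformly at the exit composition, giving r_B = 0.7631 and r_C = 0.1341 (each k·C_A^n at C_A = 0.6317).
Overall selectivity = C_B/C_C = r_Bτ/(r_Cτ) = r_B/r_C = 5.69.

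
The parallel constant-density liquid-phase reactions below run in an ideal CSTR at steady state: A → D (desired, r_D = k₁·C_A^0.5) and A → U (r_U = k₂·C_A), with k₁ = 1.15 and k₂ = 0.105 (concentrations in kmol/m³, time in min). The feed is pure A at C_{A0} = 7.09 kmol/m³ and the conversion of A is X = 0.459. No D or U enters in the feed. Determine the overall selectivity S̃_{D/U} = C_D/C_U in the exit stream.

Exit C_A = C_{A0}(1−X) = 7.09×0.541 = 3.836 kmol/m³.
Rates in a CSTR are evaluated at the outlet concentration: r_D = 1.15×3.836^0.5 = 2.252, r_U = 0.105×3.836 = 0.4027.
Overall selectivity = C_D/C_U = r_Dτ/(r_Uτ) = r_D/r_U = 5.59.

5.59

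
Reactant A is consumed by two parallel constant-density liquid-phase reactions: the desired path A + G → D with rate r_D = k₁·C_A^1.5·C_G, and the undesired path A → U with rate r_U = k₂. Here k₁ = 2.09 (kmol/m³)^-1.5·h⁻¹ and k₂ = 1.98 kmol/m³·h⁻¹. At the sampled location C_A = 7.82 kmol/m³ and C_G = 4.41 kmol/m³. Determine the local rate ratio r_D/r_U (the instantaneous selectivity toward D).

S_{D/U} = r_D/r_U = (k₁·C_A^1.5·C_G)/(k₂) = (k₁/k₂)·C_A^1.5·C_G.
= (2.09×7.820^1.5×4.410) / (1.98) = 201.6/1.980 = 102.
Since the desired path is higher order in A, keeping C_A high (PFR or concentrated feed) favours D.

102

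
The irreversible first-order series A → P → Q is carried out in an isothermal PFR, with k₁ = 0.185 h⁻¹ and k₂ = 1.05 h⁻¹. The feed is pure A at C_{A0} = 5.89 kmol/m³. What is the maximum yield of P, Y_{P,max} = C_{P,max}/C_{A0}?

For a first-order series the maximum intermediate yield is C_{P,max}/C_{A0} = (k₁/k₂)^[k₂/(k₂−k₁)].
= (0.185/1.05)^(1.05/(1.05−0.185)) = (0.1762)^(1.214) = 0.1215.

0.122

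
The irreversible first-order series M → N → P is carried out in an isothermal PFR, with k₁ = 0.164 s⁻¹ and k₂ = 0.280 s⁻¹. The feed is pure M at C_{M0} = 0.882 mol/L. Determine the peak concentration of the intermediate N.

0.242 mol/L

Evaluating C_N at τ_opt = ln(k₂/k₁)/(k₂−k₁) gives C_{N,max}/C_{M0} = (k₁/k₂)^[k₂/(k₂−k₁)].
= (0.164/0.280)^(0.280/(0.280−0.164)) = (0.5857)^(2.414) = 0.2749.
C_{N,max} = 0.2749×0.882 = 0.242 mol/L.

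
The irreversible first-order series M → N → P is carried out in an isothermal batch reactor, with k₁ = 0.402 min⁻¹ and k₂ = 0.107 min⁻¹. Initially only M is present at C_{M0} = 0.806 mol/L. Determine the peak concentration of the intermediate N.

Evaluating C_N at t_opt = ln(k₂/k₁)/(k₂−k₁) gives C_{N,max}/C_{M0} = (k₁/k₂)^[k₂/(k₂−k₁)].
= (0.402/0.107)^(0.107/(0.107−0.402)) = (3.757)^(-0.3627) = 0.6187.
C_{N,max} = 0.6187×0.806 = 0.499 mol/L.

0.499 mol/L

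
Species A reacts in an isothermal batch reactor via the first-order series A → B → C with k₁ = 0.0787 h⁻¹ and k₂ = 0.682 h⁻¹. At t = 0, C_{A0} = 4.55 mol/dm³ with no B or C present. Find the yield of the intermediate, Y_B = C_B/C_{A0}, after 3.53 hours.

Solving the coupled first-order balances gives C_B(t) = [k₁/(k₂−k₁)]·C_{A0}·(e^(−k₁t) − e^(−k₂t)).
e^(−k₁t) = e^(−0.0787×3.53) = e^(−0.2778) = 0.7574; e^(−k₂t) = e^(−2.407) = 0.09004.
C_B = 0.0787×4.55/(0.682−0.0787) × (0.7574−0.09004) = 0.5935×0.6674 = 0.3961 mol/dm³.
Y_B = C_B/C_{A0} = 0.3961/4.55 = 0.0871.

0.0871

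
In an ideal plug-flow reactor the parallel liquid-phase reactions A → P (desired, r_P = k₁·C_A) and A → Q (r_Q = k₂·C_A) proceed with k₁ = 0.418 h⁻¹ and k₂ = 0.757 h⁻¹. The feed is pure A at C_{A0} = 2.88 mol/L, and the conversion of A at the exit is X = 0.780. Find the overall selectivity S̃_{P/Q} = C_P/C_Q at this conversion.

C_A = C_{A0}(1−X) = 0.6336 mol/L.
Both paths are first order in A, so the instantaneous fraction to P is constant: dC_P/d(−C_A) = k₁/(k₁+k₂) = 0.3557.
C_P = 0.3557·(C_{A0}−C_A) = 0.3557×2.246 = 0.799 mol/L.
C_Q = (C_{A0}−C_A)−C_P = 1.447 mol/L; S̃_{P/Q} = 0.7991/1.447 = 0.552.

0.552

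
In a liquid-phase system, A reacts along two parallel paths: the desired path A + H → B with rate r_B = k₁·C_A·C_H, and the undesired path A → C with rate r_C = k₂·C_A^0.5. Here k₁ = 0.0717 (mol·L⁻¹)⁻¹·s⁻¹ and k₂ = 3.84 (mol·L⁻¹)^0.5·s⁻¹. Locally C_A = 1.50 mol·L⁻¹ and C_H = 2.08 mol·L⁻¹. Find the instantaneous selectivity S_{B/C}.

0.0476

S_{B/C} = r_B/r_C = (k₁·C_A·C_H)/(k₂·C_A^0.5) = (k₁/k₂)·C_A^0.5·C_H.
= (0.0717×1.500×2.080) / (3.84×1.500^0.5) = 0.2237/4.703 = 0.0476.
Since the desired path is higher order in A, keeping C_A high (PFR or concentrated feed) favours B.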